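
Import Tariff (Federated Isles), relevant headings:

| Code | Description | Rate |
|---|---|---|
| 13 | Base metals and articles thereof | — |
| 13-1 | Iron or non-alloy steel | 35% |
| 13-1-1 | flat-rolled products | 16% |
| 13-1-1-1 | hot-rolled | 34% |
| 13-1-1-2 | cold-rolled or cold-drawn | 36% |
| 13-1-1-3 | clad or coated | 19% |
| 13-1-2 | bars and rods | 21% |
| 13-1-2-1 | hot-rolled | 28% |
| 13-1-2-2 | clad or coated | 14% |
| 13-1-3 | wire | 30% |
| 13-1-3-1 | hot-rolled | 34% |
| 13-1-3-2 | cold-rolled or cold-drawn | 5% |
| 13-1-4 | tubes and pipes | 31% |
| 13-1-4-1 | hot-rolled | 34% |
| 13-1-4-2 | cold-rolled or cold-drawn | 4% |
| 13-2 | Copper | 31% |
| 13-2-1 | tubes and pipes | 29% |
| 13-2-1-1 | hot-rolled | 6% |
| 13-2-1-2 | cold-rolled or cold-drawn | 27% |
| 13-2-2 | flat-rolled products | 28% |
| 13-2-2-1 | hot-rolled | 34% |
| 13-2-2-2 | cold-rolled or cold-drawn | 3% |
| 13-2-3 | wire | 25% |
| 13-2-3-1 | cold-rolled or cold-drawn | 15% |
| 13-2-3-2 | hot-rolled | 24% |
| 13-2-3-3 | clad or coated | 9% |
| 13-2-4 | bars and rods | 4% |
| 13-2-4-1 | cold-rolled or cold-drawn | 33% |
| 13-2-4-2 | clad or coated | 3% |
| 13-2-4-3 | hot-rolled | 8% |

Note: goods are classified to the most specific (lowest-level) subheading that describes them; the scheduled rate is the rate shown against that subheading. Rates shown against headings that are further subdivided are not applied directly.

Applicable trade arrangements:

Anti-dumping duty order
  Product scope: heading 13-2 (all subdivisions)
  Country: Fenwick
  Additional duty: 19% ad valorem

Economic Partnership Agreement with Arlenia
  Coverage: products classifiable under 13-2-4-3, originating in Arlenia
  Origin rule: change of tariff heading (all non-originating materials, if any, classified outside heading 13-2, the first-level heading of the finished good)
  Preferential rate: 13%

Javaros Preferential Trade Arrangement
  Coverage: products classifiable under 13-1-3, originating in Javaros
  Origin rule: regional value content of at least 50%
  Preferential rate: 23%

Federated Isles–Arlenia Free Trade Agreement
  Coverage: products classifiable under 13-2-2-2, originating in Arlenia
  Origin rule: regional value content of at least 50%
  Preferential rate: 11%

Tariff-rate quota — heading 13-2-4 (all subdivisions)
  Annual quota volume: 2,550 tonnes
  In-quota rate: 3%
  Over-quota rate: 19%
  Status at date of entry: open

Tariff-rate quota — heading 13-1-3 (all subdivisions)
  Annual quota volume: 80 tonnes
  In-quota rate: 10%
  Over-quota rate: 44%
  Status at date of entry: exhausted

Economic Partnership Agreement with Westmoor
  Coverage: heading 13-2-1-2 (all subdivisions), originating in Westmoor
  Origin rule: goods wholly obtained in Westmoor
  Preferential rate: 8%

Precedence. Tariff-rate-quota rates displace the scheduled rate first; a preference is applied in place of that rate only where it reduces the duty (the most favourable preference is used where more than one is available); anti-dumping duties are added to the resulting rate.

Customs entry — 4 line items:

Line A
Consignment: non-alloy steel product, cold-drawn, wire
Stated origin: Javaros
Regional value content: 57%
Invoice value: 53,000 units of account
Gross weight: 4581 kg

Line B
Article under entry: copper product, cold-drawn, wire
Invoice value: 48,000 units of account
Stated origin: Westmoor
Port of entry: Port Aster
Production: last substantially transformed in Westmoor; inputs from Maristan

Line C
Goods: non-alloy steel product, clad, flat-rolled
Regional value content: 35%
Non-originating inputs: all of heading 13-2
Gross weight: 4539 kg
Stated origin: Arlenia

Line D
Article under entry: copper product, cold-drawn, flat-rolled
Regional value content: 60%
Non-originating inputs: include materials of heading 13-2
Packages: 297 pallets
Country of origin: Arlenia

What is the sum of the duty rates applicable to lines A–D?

Line A: non-alloy steel → 13-1; wire → 13-1-3; cold-drawn → 13-1-3-2. Scheduled 5%. quota on 13-1-3 exhausted → over-quota 44%; Javaros agreement on 13-1-3: RVC ≥ 50% → 23% available; preferential 23%. → 23%.
Line B: copper → 13-2; wire → 13-2-3; cold-drawn → 13-2-3-1. Scheduled 15%. Westmoor agreement on 13-2-1-2: 13-2-3-1 not covered. → 15%.
Line C: non-alloy steel → 13-1; flat-rolled → 13-1-1; clad → 13-1-1-3. Scheduled 19%. Arlenia agreement on 13-2-4-3: 13-1-1-3 not covered; Arlenia agreement on 13-2-2-2: 13-1-1-3 not covered. → 19%.
Line D: copper → 13-2; flat-rolled → 13-2-2; cold-drawn → 13-2-2-2. Scheduled 3%. Arlenia agreement on 13-2-4-3: 13-2-2-2 not covered; Arlenia agreement on 13-2-2-2: RVC ≥ 50% → 11% available; preference 11% not lower than 3% → no reduction. → 3%.
Sum: 23% + 15% + 19% + 3% = 60%.

60%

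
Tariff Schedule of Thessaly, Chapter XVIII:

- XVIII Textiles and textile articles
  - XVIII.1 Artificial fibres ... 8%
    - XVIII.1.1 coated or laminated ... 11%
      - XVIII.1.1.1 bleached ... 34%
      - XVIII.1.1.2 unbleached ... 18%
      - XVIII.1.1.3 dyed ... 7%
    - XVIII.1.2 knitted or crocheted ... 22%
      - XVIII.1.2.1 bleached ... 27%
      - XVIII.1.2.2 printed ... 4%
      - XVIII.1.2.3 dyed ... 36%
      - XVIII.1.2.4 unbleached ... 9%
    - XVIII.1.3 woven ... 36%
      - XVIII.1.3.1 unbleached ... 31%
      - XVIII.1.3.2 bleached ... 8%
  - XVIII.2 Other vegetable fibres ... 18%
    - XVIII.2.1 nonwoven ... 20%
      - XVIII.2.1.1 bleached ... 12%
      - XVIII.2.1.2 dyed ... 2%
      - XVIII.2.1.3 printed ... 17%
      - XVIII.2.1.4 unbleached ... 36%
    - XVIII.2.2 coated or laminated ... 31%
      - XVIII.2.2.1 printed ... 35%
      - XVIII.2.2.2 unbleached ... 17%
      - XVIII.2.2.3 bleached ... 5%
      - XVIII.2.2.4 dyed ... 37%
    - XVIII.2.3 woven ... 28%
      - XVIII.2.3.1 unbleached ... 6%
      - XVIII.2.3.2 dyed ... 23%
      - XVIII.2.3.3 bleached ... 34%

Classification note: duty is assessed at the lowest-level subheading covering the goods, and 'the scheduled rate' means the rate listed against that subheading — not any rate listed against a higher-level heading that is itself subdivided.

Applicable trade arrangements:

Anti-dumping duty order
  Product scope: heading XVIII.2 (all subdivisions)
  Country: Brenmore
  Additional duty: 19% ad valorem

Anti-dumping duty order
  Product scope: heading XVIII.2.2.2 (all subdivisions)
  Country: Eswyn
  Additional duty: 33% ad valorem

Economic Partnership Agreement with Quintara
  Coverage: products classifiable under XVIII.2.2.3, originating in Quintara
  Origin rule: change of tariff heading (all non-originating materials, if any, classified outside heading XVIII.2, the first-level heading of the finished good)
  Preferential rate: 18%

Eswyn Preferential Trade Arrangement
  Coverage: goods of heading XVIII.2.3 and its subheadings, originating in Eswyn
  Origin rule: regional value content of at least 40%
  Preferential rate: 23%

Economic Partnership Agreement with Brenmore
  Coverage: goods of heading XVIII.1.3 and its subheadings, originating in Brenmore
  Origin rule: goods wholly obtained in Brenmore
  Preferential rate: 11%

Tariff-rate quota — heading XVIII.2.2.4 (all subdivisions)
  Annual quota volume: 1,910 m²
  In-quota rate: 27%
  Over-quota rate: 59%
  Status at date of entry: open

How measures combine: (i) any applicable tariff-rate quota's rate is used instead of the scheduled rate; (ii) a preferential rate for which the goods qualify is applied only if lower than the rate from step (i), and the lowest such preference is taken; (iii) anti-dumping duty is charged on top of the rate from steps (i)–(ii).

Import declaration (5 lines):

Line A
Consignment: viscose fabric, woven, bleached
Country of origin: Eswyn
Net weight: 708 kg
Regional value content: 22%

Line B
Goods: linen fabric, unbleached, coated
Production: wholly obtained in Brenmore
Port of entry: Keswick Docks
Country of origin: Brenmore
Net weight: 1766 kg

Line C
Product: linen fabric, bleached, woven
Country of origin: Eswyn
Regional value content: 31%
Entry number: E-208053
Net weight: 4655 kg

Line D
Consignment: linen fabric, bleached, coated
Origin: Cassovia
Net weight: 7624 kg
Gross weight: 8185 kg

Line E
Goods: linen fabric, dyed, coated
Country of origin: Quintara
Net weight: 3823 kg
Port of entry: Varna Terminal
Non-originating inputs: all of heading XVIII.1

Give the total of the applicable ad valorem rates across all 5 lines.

110%

Line A: viscose → XVIII.1; woven → XVIII.1.3; bleached → XVIII.1.3.2. Scheduled 8%. Eswyn agreement on XVIII.2.3: XVIII.1.3.2 not covered. → 8%.
Line B: linen → XVIII.2; coated → XVIII.2.2; unbleached → XVIII.2.2.2. Scheduled 17%. Brenmore agreement on XVIII.1.3: XVIII.2.2.2 not covered; anti-dumping (Brenmore, XVIII.2): +19%; total 17% + 19% = 36%. → 36%.
Line C: linen → XVIII.2; woven → XVIII.2.3; bleached → XVIII.2.3.3. Scheduled 34%. Eswyn agreement on XVIII.2.3: RVC < 40%. → 34%.
Line D: linen → XVIII.2; coated → XVIII.2.2; bleached → XVIII.2.2.3. Scheduled 5%. No special measure applies. → 5%.
Line E: linen → XVIII.2; coated → XVIII.2.2; dyed → XVIII.2.2.4. Scheduled 37%. quota on XVIII.2.2.4 open → in-quota 27%; Quintara agreement on XVIII.2.2.3: XVIII.2.2.4 not covered. → 27%.
Sum: 8% + 36% + 34% + 5% + 27% = 110%.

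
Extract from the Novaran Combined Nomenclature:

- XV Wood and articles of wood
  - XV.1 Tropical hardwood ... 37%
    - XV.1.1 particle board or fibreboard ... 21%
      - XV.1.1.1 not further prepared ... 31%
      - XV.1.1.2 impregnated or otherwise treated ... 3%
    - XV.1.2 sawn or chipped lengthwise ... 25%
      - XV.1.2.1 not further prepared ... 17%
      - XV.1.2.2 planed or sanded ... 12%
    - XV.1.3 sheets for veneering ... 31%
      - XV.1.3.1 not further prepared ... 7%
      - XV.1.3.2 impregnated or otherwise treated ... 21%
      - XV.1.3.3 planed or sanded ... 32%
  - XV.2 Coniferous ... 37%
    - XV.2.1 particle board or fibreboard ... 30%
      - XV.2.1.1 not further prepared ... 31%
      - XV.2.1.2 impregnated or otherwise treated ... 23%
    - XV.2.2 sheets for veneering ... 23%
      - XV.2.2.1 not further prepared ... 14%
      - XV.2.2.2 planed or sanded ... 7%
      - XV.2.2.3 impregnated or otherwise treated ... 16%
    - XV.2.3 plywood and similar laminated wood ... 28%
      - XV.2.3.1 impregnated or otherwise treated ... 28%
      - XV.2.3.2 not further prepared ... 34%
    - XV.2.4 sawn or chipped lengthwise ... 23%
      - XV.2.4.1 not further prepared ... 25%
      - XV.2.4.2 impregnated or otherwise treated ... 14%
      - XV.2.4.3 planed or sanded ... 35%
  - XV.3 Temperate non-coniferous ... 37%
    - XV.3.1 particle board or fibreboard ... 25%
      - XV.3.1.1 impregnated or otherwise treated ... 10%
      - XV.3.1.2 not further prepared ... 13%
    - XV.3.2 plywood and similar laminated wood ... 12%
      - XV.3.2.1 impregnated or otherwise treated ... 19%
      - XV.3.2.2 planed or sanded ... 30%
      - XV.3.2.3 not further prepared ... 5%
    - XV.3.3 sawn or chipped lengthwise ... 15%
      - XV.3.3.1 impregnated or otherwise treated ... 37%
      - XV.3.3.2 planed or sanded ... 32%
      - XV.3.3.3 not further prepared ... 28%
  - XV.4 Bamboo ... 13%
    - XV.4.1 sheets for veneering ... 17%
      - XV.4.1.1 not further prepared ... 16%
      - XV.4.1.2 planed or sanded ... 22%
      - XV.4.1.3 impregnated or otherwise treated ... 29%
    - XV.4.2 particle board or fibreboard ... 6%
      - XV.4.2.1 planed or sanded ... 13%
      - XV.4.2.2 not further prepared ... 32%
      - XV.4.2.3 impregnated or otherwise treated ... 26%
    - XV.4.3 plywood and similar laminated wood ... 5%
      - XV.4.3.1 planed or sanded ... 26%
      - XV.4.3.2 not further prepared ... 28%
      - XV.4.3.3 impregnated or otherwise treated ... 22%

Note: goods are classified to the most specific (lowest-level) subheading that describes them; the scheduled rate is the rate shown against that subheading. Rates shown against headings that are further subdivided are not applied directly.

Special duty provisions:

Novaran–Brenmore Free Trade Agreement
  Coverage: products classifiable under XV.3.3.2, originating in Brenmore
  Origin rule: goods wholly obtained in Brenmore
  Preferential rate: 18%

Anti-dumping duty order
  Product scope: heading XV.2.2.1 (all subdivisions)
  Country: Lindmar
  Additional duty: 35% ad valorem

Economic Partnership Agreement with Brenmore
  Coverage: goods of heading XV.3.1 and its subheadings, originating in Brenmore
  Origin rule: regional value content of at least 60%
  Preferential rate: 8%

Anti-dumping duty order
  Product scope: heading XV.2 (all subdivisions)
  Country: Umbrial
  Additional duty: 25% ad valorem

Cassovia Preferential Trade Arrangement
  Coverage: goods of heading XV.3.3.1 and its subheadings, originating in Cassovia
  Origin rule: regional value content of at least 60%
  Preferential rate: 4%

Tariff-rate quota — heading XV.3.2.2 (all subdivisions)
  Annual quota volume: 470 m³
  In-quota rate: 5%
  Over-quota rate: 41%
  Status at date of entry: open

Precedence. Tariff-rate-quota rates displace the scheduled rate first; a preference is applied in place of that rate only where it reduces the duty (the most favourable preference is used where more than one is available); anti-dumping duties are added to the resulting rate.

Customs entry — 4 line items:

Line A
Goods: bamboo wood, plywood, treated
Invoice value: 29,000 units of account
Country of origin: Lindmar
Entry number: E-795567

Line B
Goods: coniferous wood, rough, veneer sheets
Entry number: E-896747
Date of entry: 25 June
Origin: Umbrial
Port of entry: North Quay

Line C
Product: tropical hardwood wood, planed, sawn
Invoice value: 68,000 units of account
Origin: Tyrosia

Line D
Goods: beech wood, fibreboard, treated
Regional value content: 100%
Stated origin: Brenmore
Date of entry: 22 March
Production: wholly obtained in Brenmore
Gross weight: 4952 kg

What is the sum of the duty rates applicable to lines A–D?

Line A: bamboo → XV.4; plywood → XV.4.3; treated → XV.4.3.3. Scheduled 22%. No special measure applies. → 22%.
Line B: coniferous → XV.2; veneer sheets → XV.2.2; rough → XV.2.2.1. Scheduled 14%. anti-dumping (Umbrial, XV.2): +25%; total 14% + 25% = 39%. → 39%.
Line C: tropical hardwood → XV.1; sawn → XV.1.2; planed → XV.1.2.2. Scheduled 12%. No special measure applies. → 12%.
Line D: beech → XV.3; fibreboard → XV.3.1; treated → XV.3.1.1. Scheduled 10%. Brenmore agreement on XV.3.3.2: XV.3.1.1 not covered; Brenmore agreement on XV.3.1: RVC ≥ 60% → 8% available; preferential 8%. → 8%.
Sum: 22% + 39% + 12% + 8% = 81%.

81%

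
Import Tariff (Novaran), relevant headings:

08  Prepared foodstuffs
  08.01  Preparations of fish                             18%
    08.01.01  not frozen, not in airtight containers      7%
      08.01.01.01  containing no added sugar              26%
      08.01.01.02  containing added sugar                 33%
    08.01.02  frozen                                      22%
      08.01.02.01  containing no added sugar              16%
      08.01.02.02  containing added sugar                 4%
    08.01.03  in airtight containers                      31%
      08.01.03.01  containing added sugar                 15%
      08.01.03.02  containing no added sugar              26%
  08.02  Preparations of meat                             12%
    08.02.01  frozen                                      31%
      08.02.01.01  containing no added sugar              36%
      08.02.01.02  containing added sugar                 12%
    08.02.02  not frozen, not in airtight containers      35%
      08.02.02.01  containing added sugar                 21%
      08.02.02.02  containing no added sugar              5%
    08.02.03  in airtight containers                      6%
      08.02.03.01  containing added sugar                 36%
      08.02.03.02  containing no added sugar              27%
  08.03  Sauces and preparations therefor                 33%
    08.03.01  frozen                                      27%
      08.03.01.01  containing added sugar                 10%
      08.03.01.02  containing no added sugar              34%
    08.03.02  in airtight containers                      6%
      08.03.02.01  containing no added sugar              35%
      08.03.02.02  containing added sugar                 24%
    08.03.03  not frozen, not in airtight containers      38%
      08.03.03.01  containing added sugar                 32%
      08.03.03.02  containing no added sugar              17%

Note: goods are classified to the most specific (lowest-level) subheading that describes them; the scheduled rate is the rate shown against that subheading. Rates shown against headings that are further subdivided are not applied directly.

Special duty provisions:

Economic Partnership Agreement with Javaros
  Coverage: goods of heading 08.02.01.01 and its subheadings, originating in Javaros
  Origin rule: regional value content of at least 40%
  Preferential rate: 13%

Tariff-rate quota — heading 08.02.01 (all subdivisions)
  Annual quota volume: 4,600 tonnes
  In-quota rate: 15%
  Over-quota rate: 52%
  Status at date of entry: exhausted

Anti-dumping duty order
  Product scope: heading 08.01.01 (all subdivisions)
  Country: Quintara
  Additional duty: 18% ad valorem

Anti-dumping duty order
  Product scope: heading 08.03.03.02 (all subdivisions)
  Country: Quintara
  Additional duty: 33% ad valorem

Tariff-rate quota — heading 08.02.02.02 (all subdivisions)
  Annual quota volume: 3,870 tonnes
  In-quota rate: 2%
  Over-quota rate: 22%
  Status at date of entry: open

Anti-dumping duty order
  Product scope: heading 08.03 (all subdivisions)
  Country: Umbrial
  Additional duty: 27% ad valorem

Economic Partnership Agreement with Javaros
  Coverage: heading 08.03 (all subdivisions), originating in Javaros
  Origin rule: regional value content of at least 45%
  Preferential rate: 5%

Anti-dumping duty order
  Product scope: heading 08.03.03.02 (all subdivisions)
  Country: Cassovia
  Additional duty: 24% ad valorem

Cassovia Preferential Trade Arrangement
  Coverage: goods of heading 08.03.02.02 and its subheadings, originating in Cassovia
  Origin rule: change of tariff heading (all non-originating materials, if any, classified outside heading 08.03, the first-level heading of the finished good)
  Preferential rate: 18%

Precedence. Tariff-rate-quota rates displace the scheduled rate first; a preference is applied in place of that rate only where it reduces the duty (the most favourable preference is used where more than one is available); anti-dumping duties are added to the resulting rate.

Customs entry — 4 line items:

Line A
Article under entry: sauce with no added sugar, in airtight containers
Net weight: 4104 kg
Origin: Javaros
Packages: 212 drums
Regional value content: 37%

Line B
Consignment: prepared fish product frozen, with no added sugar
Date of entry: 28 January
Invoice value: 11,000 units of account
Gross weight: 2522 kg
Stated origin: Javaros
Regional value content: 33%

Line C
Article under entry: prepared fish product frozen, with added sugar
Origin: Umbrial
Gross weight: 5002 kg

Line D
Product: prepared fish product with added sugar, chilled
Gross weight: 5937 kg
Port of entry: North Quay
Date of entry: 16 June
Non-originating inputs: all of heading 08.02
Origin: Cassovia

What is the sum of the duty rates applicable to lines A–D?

88%

Line A: sauce → 08.03; in airtight containers → 08.03.02; with no added sugar → 08.03.02.01. Scheduled 35%. Javaros agreement on 08.02.01.01: 08.03.02.01 not covered; Javaros agreement on 08.03: RVC < 45%. → 35%.
Line B: prepared fish product → 08.01; frozen → 08.01.02; with no added sugar → 08.01.02.01. Scheduled 16%. Javaros agreement on 08.02.01.01: 08.01.02.01 not covered; Javaros agreement on 08.03: 08.01.02.01 not covered. → 16%.
Line C: prepared fish product → 08.01; frozen → 08.01.02; with added sugar → 08.01.02.02. Scheduled 4%. No special measure applies. → 4%.
Line D: prepared fish product → 08.01; chilled → 08.01.01; with added sugar → 08.01.01.02. Scheduled 33%. Cassovia agreement on 08.03.02.02: 08.01.01.02 not covered. → 33%.
Sum: 35% + 16% + 4% + 33% = 88%.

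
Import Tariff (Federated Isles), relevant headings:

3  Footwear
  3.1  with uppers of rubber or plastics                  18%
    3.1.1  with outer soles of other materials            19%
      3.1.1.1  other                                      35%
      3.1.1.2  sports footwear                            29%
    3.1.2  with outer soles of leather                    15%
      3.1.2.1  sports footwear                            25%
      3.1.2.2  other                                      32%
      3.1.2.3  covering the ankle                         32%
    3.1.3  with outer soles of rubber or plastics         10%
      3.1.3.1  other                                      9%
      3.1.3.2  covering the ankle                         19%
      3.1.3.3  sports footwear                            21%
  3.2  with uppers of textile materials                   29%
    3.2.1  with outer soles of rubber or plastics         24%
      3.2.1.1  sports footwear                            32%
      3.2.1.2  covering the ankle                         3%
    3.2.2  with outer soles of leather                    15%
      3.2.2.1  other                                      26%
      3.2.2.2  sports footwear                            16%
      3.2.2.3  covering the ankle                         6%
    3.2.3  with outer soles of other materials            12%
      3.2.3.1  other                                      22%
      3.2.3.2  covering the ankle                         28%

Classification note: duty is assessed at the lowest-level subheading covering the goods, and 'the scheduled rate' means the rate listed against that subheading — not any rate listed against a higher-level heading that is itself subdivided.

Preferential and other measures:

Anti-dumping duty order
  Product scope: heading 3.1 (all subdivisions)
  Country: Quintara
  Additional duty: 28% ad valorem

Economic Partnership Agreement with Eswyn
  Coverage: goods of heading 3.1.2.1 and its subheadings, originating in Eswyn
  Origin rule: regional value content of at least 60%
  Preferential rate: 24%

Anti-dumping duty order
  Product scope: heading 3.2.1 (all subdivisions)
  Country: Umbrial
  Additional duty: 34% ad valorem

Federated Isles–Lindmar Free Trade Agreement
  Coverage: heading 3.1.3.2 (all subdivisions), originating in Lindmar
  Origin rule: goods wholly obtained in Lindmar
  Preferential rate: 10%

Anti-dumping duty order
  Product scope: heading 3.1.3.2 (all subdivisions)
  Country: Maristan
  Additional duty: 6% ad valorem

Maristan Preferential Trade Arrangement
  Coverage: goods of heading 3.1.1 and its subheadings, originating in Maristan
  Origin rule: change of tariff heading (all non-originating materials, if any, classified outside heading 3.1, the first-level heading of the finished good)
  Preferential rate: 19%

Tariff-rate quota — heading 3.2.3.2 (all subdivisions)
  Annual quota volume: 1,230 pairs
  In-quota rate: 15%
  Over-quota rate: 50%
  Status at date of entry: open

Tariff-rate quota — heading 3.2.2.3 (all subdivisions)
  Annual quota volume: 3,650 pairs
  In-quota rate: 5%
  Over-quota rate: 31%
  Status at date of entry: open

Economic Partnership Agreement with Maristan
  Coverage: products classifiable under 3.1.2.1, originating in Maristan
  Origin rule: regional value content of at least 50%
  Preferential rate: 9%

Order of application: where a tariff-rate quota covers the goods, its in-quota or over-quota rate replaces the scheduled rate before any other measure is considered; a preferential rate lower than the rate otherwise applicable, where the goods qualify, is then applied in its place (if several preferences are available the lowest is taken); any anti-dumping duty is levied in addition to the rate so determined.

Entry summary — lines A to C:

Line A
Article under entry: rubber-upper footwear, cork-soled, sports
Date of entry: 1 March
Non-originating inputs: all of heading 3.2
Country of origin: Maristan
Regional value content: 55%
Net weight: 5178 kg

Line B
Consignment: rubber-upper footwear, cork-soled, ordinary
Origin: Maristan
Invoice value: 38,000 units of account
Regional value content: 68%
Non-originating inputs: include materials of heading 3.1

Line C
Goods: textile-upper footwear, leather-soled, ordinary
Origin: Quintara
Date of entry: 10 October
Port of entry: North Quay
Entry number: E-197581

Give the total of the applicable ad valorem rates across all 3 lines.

80%

Line A: rubber-upper → 3.1; cork-soled → 3.1.1; sports → 3.1.1.2. Scheduled 29%. Maristan agreement on 3.1.1: CTH met → 19% available; Maristan agreement on 3.1.2.1: 3.1.1.2 not covered; preferential 19%. → 19%.
Line B: rubber-upper → 3.1; cork-soled → 3.1.1; ordinary → 3.1.1.1. Scheduled 35%. Maristan agreement on 3.1.1: CTH not met; Maristan agreement on 3.1.2.1: 3.1.1.1 not covered. → 35%.
Line C: textile-upper → 3.2; leather-soled → 3.2.2; ordinary → 3.2.2.1. Scheduled 26%. No special measure applies. → 26%.
Sum: 19% + 35% + 26% = 80%.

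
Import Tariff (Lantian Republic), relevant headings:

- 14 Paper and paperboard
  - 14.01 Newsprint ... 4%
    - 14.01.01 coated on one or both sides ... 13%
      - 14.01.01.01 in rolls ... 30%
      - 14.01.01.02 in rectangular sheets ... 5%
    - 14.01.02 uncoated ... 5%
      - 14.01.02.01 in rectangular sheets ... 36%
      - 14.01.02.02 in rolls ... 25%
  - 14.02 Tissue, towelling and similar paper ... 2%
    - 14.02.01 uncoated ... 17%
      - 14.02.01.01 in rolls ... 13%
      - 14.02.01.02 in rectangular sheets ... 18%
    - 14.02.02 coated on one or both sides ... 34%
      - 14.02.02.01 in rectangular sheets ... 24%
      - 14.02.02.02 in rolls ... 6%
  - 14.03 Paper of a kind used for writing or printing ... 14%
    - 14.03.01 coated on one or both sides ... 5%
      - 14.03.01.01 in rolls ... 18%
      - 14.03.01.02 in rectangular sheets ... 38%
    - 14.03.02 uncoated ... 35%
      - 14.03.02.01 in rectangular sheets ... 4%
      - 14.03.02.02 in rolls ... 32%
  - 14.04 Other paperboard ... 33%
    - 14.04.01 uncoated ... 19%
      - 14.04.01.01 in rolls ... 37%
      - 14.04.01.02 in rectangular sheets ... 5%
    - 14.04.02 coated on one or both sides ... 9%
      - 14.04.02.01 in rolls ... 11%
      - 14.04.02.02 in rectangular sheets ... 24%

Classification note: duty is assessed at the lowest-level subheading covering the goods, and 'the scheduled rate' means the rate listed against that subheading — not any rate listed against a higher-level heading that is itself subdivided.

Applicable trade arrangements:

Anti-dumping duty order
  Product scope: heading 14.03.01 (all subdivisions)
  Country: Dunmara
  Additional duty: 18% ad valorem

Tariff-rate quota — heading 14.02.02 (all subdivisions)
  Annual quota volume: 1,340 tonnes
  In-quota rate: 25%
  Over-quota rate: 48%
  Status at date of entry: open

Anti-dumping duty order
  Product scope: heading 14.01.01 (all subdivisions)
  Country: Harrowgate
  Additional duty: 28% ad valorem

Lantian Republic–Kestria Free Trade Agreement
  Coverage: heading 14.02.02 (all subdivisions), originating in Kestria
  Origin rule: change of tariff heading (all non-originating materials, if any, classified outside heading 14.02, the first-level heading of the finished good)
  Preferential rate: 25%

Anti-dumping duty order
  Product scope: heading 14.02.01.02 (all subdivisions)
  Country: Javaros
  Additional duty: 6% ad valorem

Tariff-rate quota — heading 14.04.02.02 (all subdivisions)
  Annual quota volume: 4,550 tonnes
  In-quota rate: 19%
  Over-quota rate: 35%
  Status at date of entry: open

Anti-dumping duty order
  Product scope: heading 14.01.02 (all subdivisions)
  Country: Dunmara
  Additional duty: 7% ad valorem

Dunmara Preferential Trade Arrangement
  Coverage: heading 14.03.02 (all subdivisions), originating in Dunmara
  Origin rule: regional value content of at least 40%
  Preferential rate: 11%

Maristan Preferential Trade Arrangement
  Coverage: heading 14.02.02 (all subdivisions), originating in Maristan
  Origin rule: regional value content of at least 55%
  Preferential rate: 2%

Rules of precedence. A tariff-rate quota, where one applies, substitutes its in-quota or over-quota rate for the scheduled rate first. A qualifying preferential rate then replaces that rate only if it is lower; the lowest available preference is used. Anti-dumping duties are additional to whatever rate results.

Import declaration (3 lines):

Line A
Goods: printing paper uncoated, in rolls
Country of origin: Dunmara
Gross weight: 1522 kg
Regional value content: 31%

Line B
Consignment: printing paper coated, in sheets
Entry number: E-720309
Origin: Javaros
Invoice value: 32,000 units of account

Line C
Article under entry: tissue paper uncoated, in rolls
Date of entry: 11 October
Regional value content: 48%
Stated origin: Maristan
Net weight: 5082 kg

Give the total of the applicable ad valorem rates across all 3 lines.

Line A: printing paper → 14.03; uncoated → 14.03.02; in rolls → 14.03.02.02. Scheduled 32%. Dunmara agreement on 14.03.02: RVC < 40%. → 32%.
Line B: printing paper → 14.03; coated → 14.03.01; in sheets → 14.03.01.02. Scheduled 38%. No special measure applies. → 38%.
Line C: tissue paper → 14.02; uncoated → 14.02.01; in rolls → 14.02.01.01. Scheduled 13%. Maristan agreement on 14.02.02: 14.02.01.01 not covered. → 13%.
Sum: 32% + 38% + 13% = 83%.

83%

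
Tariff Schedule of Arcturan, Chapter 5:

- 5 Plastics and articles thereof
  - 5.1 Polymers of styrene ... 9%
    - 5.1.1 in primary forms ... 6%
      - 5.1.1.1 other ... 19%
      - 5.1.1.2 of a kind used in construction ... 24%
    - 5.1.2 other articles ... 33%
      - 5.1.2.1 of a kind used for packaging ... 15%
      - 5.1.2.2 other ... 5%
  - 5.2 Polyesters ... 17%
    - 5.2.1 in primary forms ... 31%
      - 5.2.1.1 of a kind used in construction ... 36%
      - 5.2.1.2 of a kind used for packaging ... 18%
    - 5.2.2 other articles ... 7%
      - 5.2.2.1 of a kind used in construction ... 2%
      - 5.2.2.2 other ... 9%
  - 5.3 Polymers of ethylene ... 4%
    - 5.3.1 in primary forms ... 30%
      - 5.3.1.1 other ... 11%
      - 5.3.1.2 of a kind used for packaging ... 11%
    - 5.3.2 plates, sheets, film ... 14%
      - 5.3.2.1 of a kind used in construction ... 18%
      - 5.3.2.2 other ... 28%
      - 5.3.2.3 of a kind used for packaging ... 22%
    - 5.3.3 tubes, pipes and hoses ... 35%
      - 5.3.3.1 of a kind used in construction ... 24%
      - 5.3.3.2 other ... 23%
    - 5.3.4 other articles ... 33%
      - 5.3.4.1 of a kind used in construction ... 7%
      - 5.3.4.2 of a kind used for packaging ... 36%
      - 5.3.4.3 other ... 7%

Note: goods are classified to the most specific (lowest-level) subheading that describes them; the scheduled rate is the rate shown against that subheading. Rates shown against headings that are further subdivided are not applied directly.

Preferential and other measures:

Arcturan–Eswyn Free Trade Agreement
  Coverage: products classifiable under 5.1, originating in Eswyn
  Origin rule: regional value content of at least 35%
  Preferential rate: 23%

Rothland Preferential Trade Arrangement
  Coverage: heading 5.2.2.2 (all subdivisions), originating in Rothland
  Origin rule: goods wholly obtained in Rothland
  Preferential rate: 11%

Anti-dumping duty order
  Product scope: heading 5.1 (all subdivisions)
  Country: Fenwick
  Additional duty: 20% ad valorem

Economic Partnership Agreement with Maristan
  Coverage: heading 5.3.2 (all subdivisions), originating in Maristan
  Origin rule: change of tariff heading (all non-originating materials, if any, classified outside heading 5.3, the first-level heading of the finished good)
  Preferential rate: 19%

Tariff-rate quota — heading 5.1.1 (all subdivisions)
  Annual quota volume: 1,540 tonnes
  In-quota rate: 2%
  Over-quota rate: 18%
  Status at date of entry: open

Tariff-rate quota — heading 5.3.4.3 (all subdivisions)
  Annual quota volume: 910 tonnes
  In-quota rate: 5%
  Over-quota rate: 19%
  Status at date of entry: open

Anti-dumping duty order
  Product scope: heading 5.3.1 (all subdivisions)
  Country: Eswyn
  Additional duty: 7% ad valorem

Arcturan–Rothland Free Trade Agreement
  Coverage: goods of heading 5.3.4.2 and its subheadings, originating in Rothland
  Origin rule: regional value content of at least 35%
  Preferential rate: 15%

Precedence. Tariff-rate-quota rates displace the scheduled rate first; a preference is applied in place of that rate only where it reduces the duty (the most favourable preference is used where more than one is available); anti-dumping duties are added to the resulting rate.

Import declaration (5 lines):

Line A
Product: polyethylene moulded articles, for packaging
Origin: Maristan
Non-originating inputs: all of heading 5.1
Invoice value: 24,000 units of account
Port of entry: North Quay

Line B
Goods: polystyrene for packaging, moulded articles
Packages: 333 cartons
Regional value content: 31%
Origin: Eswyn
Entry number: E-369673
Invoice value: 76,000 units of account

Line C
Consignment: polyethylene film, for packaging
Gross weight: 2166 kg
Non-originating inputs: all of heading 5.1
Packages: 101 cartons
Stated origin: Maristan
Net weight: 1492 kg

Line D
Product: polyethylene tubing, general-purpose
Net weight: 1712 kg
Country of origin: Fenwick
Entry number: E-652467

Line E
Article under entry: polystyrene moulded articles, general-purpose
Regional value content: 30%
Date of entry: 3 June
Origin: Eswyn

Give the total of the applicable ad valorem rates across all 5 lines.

98%

Line A: polyethylene → 5.3; moulded articles → 5.3.4; for packaging → 5.3.4.2. Scheduled 36%. Maristan agreement on 5.3.2: 5.3.4.2 not covered. → 36%.
Line B: polystyrene → 5.1; moulded articles → 5.1.2; for packaging → 5.1.2.1. Scheduled 15%. Eswyn agreement on 5.1: RVC < 35%. → 15%.
Line C: polyethylene → 5.3; film → 5.3.2; for packaging → 5.3.2.3. Scheduled 22%. Maristan agreement on 5.3.2: CTH met → 19% available; preferential 19%. → 19%.
Line D: polyethylene → 5.3; tubing → 5.3.3; general-purpose → 5.3.3.2. Scheduled 23%. No special measure applies. → 23%.
Line E: polystyrene → 5.1; moulded articles → 5.1.2; general-purpose → 5.1.2.2. Scheduled 5%. Eswyn agreement on 5.1: RVC < 35%. → 5%.
Sum: 36% + 15% + 19% + 23% + 5% = 98%.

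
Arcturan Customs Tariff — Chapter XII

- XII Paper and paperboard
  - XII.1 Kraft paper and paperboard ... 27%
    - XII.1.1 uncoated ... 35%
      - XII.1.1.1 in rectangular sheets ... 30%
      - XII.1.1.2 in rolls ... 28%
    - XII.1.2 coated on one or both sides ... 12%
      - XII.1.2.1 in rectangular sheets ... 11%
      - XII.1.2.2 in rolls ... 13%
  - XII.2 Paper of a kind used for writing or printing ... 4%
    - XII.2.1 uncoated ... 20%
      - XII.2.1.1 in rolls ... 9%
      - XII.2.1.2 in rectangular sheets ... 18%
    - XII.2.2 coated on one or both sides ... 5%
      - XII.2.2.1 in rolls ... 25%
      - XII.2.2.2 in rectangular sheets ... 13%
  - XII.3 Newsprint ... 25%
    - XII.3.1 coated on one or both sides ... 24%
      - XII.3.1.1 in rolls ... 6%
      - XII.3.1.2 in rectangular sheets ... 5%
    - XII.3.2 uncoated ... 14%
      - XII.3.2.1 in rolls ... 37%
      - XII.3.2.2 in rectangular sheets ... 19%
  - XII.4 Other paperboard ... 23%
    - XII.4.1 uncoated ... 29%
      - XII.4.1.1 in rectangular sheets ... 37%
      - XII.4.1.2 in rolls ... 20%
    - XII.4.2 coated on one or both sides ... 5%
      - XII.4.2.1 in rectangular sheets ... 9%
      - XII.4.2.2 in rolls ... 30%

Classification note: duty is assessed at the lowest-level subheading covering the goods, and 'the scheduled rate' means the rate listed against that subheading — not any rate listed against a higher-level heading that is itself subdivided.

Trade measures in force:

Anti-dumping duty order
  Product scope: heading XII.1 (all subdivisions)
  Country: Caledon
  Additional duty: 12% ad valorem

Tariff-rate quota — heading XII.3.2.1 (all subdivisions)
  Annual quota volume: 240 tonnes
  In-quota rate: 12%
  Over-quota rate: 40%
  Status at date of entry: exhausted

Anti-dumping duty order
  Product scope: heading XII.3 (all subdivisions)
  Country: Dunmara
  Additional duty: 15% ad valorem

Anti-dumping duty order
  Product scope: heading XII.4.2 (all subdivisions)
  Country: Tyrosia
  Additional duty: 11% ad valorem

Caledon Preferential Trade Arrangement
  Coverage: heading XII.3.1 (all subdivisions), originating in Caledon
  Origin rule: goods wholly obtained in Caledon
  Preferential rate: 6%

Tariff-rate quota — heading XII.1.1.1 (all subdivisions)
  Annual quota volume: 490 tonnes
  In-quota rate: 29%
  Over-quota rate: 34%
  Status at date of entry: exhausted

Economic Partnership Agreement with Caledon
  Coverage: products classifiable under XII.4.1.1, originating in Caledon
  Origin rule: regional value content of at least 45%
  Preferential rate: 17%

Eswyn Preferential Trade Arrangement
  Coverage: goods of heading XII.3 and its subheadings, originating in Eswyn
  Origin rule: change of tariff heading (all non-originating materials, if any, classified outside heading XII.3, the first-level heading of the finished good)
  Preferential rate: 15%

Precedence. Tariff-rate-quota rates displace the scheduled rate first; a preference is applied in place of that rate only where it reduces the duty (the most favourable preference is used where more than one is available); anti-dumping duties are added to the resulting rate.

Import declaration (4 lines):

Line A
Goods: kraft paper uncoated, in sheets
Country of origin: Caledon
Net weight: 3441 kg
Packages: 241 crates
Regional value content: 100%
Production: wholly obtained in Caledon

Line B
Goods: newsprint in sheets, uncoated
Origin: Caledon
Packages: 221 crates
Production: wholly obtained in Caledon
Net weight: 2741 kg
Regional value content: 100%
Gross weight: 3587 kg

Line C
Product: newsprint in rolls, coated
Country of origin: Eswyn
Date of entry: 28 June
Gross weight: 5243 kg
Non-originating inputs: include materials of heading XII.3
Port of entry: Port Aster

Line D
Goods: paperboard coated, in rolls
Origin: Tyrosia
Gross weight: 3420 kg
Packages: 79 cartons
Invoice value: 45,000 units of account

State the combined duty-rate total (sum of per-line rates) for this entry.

Line A: kraft paper → XII.1; uncoated → XII.1.1; in sheets → XII.1.1.1. Scheduled 30%. quota on XII.1.1.1 exhausted → over-quota 34%; Caledon agreement on XII.3.1: XII.1.1.1 not covered; Caledon agreement on XII.4.1.1: XII.1.1.1 not covered; anti-dumping (Caledon, XII.1): +12%; total 34% + 12% = 46%. → 46%.
Line B: newsprint → XII.3; uncoated → XII.3.2; in sheets → XII.3.2.2. Scheduled 19%. Caledon agreement on XII.3.1: XII.3.2.2 not covered; Caledon agreement on XII.4.1.1: XII.3.2.2 not covered. → 19%.
Line C: newsprint → XII.3; coated → XII.3.1; in rolls → XII.3.1.1. Scheduled 6%. Eswyn agreement on XII.3: CTH not met. → 6%.
Line D: paperboard → XII.4; coated → XII.4.2; in rolls → XII.4.2.2. Scheduled 30%. anti-dumping (Tyrosia, XII.4.2): +11%; total 30% + 11% = 41%. → 41%.
Sum: 46% + 19% + 6% + 41% = 112%.

112%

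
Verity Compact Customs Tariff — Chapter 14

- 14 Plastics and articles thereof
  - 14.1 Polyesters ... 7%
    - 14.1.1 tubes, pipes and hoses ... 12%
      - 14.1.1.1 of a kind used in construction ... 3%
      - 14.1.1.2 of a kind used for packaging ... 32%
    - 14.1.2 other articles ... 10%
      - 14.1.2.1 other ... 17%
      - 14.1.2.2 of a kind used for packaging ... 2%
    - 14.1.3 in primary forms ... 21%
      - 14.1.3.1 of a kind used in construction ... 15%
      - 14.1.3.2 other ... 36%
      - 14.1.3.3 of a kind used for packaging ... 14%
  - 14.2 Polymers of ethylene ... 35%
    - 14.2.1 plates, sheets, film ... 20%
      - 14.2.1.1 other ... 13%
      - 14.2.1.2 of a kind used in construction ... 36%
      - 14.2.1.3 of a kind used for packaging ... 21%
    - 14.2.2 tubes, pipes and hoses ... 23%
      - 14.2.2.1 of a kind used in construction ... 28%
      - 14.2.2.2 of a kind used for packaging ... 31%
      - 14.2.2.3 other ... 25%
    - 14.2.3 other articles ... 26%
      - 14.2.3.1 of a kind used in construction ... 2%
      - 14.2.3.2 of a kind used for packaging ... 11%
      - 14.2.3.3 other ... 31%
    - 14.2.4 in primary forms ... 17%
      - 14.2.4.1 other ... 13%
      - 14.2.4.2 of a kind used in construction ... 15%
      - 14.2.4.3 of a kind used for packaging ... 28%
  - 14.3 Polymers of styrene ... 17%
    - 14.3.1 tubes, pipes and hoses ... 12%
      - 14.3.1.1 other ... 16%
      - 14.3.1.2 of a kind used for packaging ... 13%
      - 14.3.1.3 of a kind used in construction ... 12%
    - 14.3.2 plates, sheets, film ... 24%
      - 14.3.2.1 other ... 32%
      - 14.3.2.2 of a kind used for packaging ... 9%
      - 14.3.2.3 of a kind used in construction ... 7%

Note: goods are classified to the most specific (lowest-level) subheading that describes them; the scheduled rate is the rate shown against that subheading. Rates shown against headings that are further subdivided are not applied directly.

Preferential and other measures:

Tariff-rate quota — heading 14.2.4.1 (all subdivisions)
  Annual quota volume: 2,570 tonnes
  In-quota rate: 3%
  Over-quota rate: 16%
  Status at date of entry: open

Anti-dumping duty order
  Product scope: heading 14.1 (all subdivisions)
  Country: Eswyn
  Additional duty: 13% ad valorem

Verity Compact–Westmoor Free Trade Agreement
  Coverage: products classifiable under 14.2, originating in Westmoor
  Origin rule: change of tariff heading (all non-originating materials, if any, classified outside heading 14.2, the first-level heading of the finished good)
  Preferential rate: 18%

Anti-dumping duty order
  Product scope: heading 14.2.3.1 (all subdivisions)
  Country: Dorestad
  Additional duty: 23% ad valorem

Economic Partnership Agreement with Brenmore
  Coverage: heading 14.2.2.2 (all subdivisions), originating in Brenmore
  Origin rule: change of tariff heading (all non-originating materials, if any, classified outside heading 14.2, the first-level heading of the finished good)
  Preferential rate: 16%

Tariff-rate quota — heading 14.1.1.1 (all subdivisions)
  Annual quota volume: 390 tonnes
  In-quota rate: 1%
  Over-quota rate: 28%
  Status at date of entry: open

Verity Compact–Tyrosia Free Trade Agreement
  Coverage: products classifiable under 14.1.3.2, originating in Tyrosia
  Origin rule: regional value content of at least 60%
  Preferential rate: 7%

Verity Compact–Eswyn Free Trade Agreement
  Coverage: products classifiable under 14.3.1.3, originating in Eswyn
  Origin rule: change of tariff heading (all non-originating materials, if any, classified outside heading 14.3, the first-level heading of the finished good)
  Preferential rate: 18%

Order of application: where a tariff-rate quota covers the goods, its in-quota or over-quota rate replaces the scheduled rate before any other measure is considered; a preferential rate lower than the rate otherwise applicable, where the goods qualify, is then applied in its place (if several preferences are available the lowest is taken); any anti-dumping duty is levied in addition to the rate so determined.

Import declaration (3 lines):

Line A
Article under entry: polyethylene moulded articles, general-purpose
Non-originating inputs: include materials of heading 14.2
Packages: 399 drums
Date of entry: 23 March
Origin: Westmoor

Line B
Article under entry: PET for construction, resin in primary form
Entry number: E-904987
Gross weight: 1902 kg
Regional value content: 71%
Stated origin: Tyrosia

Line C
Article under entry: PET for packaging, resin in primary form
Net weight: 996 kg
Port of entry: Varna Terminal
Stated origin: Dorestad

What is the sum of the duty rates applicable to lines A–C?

60%

Line A: polyethylene → 14.2; moulded articles → 14.2.3; general-purpose → 14.2.3.3. Scheduled 31%. Westmoor agreement on 14.2: CTH not met. → 31%.
Line B: PET → 14.1; resin in primary form → 14.1.3; for construction → 14.1.3.1. Scheduled 15%. Tyrosia agreement on 14.1.3.2: 14.1.3.1 not covered. → 15%.
Line C: PET → 14.1; resin in primary form → 14.1.3; for packaging → 14.1.3.3. Scheduled 14%. No special measure applies. → 14%.
Sum: 31% + 15% + 14% = 60%.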